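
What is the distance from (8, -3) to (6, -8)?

d = sqrt((6 - 8)^2 + (-8 - -3)^2)
d = sqrt(-2^2 + -5^2)
d = sqrt(4 + 25)
d = sqrt(29)

sqrt(29)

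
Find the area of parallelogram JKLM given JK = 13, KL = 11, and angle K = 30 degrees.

Area = 13 * 11 * sin(30°) = 143 * 1/2 = 143/2

143/2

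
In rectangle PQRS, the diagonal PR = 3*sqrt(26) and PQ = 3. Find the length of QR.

Using the Pythagorean theorem: d^2 = a^2 + b^2
b^2 = d^2 - a^2
b^2 = 234 - 9
b^2 = 225
b = sqrt(225) = 15

15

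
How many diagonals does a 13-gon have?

The number of diagonals in an n-gon is n(n - 3)/2.
For n = 13: 13(13 - 3)/2 = 13 × 10 / 2 = 65.

65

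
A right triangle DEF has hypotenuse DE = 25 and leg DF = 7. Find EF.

By the Pythagorean theorem: EF^2 = DE^2 - DF^2
EF^2 = 25^2 - 7^2 = 625 - 49 = 576
EF = sqrt(576) = 24

24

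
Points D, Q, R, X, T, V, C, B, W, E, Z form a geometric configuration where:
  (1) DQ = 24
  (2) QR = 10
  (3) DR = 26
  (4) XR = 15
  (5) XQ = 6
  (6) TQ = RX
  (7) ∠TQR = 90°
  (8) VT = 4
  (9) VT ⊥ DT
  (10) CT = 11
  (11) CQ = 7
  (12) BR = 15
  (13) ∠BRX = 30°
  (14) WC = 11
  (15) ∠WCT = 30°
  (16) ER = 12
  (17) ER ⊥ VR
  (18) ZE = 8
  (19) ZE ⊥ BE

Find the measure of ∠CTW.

Step 1: By the law of cosines on triangle TCW: TW² = 11² + 11² − 2·11·11·cos(30°) = 32.42, so TW ≈ 5.69.
Step 2: By the inverse law of cosines on triangle CTW: cos(∠CTW) = (11² + 5.69² − 11²) / (2·11·5.69) = 32.42/125.27 = 0.2588, so ∠CTW = 75°.

Therefore, the measure of angle ∠CTW = 75°.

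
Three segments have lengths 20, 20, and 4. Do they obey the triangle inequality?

For three segments to close into a triangle, no single side can be as long as the other two combined.
The longest side is 20, and 4 + 20 = 24 > 20.
A triangle can be formed.

Yes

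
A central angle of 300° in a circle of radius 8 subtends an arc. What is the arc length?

The full circumference is 2πr = 2π(8) = 16*pi.
The arc spans 300° out of 360°, which is a fraction of 5/6.
Arc length = 16*pi × 5/6 = 40*pi/3.

40*pi/3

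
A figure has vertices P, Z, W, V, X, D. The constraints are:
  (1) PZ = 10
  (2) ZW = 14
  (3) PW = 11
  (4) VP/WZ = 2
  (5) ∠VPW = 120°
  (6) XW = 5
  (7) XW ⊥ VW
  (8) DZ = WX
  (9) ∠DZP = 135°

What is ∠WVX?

From the given relations: VP = 2·WZ = 2·14 = 28.
Step 1: By the law of cosines on triangle VPW: VW² = 28² + 11² − 2·28·11·cos(120°) = 1213, so VW ≈ 34.83.
Step 2: By the law of cosines on triangle VWX: VX² = 34.83² + 5² − 2·34.83·5·cos(90°) = 1238, so VX ≈ 35.19.
Step 3: By the inverse law of cosines on triangle WVX: cos(∠WVX) = (34.83² + 35.19² − 5²) / (2·34.83·35.19) = 2426/2450.87 = 0.9899, so ∠WVX = 8.17°.

Therefore, the measure of angle ∠WVX = 8.17°.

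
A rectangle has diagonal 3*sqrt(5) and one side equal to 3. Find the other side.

Using the Pythagorean theorem: d^2 = a^2 + b^2
b^2 = d^2 - a^2
b^2 = 45 - 9
b^2 = 36
b = sqrt(36) = 6

6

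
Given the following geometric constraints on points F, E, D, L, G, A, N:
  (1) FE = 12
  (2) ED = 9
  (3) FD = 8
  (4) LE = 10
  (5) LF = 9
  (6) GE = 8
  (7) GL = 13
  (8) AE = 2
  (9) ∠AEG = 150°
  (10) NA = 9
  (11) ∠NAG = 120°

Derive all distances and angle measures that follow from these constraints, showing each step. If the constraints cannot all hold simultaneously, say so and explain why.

The constraints are consistent.

Step 1: From GE = 8, EA = 2, and ∠GEA = 150°, by the law of cosines:
  GA² = GE² + EA² - 2·GE·EA·cos(150°) = 64 + 4 + 27.71 = 95.71
  GA ≈ 9.78

Step 2: From FD = 8, FE = 12, DE = 9, by the inverse law of cosines:
  cos(∠DFE) = (FD² + FE² - DE²) / (2·FD·FE)
  ∠DFE = 48.59°

Step 3: From FE = 12, FL = 9, EL = 10, by the inverse law of cosines:
  cos(∠EFL) = (FE² + FL² - EL²) / (2·FE·FL)
  ∠EFL = 54.64°

Step 4: From ED = 9, EF = 12, DF = 8, by the inverse law of cosines:
  cos(∠DEF) = (ED² + EF² - DF²) / (2·ED·EF)
  ∠DEF = 41.81°

Step 5: From EF = 12, EL = 10, FL = 9, by the inverse law of cosines:
  cos(∠FEL) = (EF² + EL² - FL²) / (2·EF·EL)
  ∠FEL = 47.22°

Step 6: From EG = 8, EL = 10, GL = 13, by the inverse law of cosines:
  cos(∠GEL) = (EG² + EL² - GL²) / (2·EG·EL)
  ∠GEL = 91.79°

Step 7: From DE = 9, DF = 8, EF = 12, by the inverse law of cosines:
  cos(∠EDF) = (DE² + DF² - EF²) / (2·DE·DF)
  ∠EDF = 89.6°

Step 8: From LE = 10, LF = 9, EF = 12, by the inverse law of cosines:
  cos(∠ELF) = (LE² + LF² - EF²) / (2·LE·LF)
  ∠ELF = 78.14°

Step 9: From LE = 10, LG = 13, EG = 8, by the inverse law of cosines:
  cos(∠ELG) = (LE² + LG² - EG²) / (2·LE·LG)
  ∠ELG = 37.96°

Step 10: From GE = 8, GL = 13, EL = 10, by the inverse law of cosines:
  cos(∠EGL) = (GE² + GL² - EL²) / (2·GE·GL)
  ∠EGL = 50.25°

Step 11: From GA = 9.78, AN = 9, and ∠GAN = 120°, by the law of cosines:
  GN² = GA² + AN² - 2·GA·AN·cos(120°) = 95.71 + 81 + 88.05 = 264.8
  GN ≈ 16.27

Step 12: From GA = 9.78, GE = 8, AE = 2, by the inverse law of cosines:
  cos(∠AGE) = (GA² + GE² - AE²) / (2·GA·GE)
  ∠AGE = 5.87°

Step 13: From AE = 2, AG = 9.78, EG = 8, by the inverse law of cosines:
  cos(∠EAG) = (AE² + AG² - EG²) / (2·AE·AG)
  ∠EAG = 24.13°

Step 14: From GA = 9.78, GN = 16.27, AN = 9, by the inverse law of cosines:
  cos(∠AGN) = (GA² + GN² - AN²) / (2·GA·GN)
  ∠AGN = 28.62°

Step 15: From NA = 9, NG = 16.27, AG = 9.78, by the inverse law of cosines:
  cos(∠ANG) = (NA² + NG² - AG²) / (2·NA·NG)
  ∠ANG = 31.38°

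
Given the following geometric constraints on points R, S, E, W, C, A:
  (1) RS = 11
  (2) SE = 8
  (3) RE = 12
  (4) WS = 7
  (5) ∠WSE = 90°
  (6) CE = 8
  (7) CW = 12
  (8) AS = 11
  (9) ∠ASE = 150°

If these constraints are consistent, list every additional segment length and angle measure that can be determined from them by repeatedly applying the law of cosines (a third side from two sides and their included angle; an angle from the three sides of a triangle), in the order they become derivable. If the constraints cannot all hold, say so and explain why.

The constraints are consistent. Derivable facts, in order:
After 1 step:
- EA ≈ 18.37
- EW = √113
- ∠ERS = 40.42°
- ∠ESR = 76.53°
- ∠RES = 63.06°
After 2 steps:
- ∠AES = 17.42°
- ∠CEW = 78.81°
- ∠CWE = 40.84°
- ∠EAS = 12.58°
- ∠ECW = 60.34°
- ∠EWS = 48.81°
- ∠SEW = 41.19°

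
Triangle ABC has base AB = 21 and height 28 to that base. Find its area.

Area = (1/2)(21)(28) = 294

294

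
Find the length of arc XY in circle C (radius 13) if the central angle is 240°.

The full circumference is 2πr = 2π(13) = 26*pi.
The arc spans 240° out of 360°, which is a fraction of 2/3.
Arc length = 26*pi × 2/3 = 52*pi/3.

52*pi/3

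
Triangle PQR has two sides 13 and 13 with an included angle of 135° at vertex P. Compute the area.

When two sides and the included angle are known, the area formula is (1/2)ab sin(C).
The height from one side to the opposite vertex is 13 sin(135°) = 13*sqrt(2)/2.
Area = (1/2) * 13 * 13*sqrt(2)/2 = 169*sqrt(2)/4.

169*sqrt(2)/4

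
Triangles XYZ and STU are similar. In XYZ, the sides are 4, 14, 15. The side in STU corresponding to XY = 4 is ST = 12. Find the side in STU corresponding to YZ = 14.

k = 12/4 = 3. TU = 3 * 14 = 42.

42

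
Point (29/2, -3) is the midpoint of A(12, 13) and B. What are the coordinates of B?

Using the midpoint formula: M = ((x1 + x2)/2, (y1 + y2)/2)
We know M = (29/2, -3) and A = (12, 13)
For x: 29/2 = (12 + x2)/2, so x2 = 2*29/2 - 12 = 17
For y: -3 = (13 + y2)/2, so y2 = 2*-3 - 13 = -19
B = (17, -19)

(17, -19)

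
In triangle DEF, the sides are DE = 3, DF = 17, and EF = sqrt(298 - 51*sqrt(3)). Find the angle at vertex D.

By the inverse law of cosines: cos(D) = (DE² + DF² - EF²) / (2 × DE × DF)
cos(D) = (3² + 17² - (sqrt(298 - 51*sqrt(3)))²) / (2 × 3 × 17)
cos(D) = (9 + 289 - (298 - 51*sqrt(3))) / 102
cos(D) = sqrt(3)/2
D = arccos(sqrt(3)/2) = 30°

30°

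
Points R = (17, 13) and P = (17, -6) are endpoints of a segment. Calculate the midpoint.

M = ((x₁ + x₂)/2, (y₁ + y₂)/2)
= ((17 + 17)/2, (13 + -6)/2)
= (34/2, 7/2) = (17, 7/2)

(17, 7/2)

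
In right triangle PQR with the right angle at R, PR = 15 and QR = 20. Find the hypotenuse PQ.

In a right triangle, the square of the hypotenuse equals the sum of the squares of the two legs.
The legs are 15 and 20, so the hypotenuse = sqrt(225 + 400) = sqrt(625) = 25.

25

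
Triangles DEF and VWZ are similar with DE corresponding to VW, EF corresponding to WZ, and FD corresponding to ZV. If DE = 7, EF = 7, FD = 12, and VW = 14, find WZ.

Similar triangles have proportional sides. Setting up the proportion:
VW / DE = WZ / EF
14 / 7 = WZ / 7
WZ = 7 * 14 / 7 = 14.

14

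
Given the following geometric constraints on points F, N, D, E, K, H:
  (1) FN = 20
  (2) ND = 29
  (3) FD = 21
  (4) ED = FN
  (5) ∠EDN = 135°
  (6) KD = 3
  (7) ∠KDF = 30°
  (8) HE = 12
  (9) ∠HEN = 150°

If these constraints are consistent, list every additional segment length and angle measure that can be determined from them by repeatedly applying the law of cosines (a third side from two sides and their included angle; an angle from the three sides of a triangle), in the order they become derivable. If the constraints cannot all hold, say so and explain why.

The constraints are consistent. Derivable facts, in order:
After 1 step:
- FK ≈ 18.46
- NE ≈ 45.4
- ∠DFN = 90°
- ∠DNF = 46.4°
- ∠FDN = 43.6°
After 2 steps:
- NH ≈ 56.11
- ∠DEN = 26.85°
- ∠DFK = 4.66°
- ∠DKF = 145.34°
- ∠DNE = 18.15°
After 3 steps:
- ∠EHN = 23.86°
- ∠ENH = 6.14°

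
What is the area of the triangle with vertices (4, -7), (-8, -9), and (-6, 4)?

The Shoelace formula computes the area from vertex coordinates by summing cross products.
For vertices (4,-7), (-8,-9), (-6,4):
Signed sum = 4*-9 - -8*-7 + -8*4 - -6*-9 + -6*-7 - 4*4
= -92 + -86 + 26 = -152
Area = (1/2)|-152| = 76.

76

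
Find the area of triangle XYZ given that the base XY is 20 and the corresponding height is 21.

Area = (1/2)(20)(21) = 210

210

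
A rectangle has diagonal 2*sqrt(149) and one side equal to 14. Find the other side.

b = sqrt(d^2 - a^2) = sqrt(596 - 196) = sqrt(400) = 20

20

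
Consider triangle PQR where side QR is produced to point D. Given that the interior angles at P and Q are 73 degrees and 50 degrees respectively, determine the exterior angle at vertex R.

The interior angle at R is 180 - 73 - 50 = 57 degrees.
The exterior angle and interior angle at R are supplementary:
Exterior angle = 180 - 57 = 123 degrees.

123 degrees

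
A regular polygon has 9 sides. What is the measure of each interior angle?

Each interior angle of a regular n-gon is (n - 2) * 180 / n.
For n = 9: (9 - 2) * 180 / 9 = 1260/9 = 140 degrees.

140 degrees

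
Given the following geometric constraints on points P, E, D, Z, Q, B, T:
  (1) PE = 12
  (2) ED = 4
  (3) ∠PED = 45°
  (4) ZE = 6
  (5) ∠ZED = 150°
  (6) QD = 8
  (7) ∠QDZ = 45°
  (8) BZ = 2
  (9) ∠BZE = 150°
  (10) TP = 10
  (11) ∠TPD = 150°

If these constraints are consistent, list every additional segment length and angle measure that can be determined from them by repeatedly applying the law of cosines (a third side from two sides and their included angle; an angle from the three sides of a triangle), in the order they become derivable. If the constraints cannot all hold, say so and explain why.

The constraints are consistent. Derivable facts, in order:
After 1 step:
- DZ ≈ 9.67
- EB ≈ 7.8
- PD ≈ 9.6
After 2 steps:
- DT ≈ 18.93
- ZQ ≈ 6.94
- ∠BEZ = 7.37°
- ∠DPE = 17.14°
- ∠DZE = 11.93°
- ∠EBZ = 22.63°
- ∠EDP = 117.86°
- ∠EDZ = 18.07°
After 3 steps:
- ∠DQZ = 80.37°
- ∠DTP = 14.68°
- ∠DZQ = 54.63°
- ∠PDT = 15.32°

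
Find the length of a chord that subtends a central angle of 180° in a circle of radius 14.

Drop a perpendicular from the center to the chord, bisecting both the chord and the central angle.
Each half-chord = r sin(θ/2) = 14 sin(90°).
The full chord = 2 × 14 × sin(90°) = 28.

28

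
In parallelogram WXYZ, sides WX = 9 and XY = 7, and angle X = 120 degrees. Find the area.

The area of a parallelogram equals the product of two adjacent sides times the sine of the included angle.
This is because the height equals 7 * sin(120°) = 7*sqrt(3)/2.
Area = 9 * 7*sqrt(3)/2 = 63*sqrt(3)/2

63*sqrt(3)/2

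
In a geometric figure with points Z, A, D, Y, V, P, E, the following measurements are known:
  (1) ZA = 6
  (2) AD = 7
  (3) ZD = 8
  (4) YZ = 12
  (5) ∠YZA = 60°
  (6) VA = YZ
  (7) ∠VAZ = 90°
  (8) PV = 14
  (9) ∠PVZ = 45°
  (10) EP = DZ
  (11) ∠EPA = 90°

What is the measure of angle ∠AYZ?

Step 1: By the law of cosines on triangle YZA: YA² = 12² + 6² − 2·12·6·cos(60°) = 108, so YA = 6·√3.
Step 2: By the inverse law of cosines on triangle AYZ: cos(∠AYZ) = ((6·√3)² + 12² − 6²) / (2·6·√3·12) = 216/249.42 = 0.866, so ∠AYZ = 30°.

Therefore, the measure of angle ∠AYZ = 30°.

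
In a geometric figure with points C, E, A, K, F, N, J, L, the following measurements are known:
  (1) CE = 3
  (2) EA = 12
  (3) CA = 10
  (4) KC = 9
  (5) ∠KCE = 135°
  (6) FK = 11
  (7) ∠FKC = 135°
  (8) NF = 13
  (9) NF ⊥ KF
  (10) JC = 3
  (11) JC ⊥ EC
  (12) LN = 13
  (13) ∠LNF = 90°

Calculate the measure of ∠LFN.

Step 1: By the law of cosines on triangle FNL: FL² = 13² + 13² − 2·13·13·cos(90°) = 338, so FL = 13·√2.
Step 2: By the inverse law of cosines on triangle LFN: cos(∠LFN) = ((13·√2)² + 13² − 13²) / (2·13·√2·13) = 338/478 = 0.7071, so ∠LFN = 45°.

Therefore, the measure of angle ∠LFN = 45°.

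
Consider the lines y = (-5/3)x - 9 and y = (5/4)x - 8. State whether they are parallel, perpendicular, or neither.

Slope of line 1: m1 = -5/3
Slope of line 2: m2 = 5/4
For parallel lines we need equal slopes: -5/3 != 5/4.
For perpendicular lines we need m1*m2 = -1: (-5/3)(5/4) = -25/12 != -1.
Since neither condition holds, the lines are neither parallel nor perpendicular.

Neither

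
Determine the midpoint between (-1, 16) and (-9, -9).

The midpoint is the point halfway along the segment.
Move half the horizontal distance: -1 + (-9 - -1)/2 = -1 + -8/2 = -5
Move half the vertical distance: 16 + (-9 - 16)/2 = 16 + -25/2 = 7/2
Midpoint = (-5, 7/2)

(-5, 7/2)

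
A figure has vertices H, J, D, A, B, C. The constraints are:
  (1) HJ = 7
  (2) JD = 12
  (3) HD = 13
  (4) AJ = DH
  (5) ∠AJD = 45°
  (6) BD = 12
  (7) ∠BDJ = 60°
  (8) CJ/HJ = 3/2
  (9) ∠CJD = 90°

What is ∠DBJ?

Step 1: By the law of cosines on triangle BDJ: BJ² = 12² + 12² − 2·12·12·cos(60°) = 144, so BJ = 12.
Step 2: By the inverse law of cosines on triangle DBJ: cos(∠DBJ) = (12² + 12² − 12²) / (2·12·12) = 144/288 = 0.5, so ∠DBJ = 60°.

Therefore, the measure of angle ∠DBJ = 60°.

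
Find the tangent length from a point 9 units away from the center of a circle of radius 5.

Let T be the point of tangency. Then CT ⊥ XT (radius ⊥ tangent).
In right triangle CTX: CX² = CT² + XT²
9² = 5² + XT²
XT² = 56, XT = 2*sqrt(14)

2*sqrt(14)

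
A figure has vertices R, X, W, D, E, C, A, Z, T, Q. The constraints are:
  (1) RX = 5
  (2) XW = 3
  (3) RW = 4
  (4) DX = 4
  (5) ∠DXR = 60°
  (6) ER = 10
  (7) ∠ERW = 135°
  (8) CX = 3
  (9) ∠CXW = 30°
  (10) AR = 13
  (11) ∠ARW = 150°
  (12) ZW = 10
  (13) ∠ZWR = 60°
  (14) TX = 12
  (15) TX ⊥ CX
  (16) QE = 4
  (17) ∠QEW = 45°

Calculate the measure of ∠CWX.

Step 1: By the law of cosines on triangle WXC: WC² = 3² + 3² − 2·3·3·cos(30°) = 2.41, so WC ≈ 1.55.
Step 2: By the inverse law of cosines on triangle CWX: cos(∠CWX) = (1.55² + 3² − 3²) / (2·1.55·3) = 2.41/9.32 = 0.2588, so ∠CWX = 75°.

Therefore, the measure of angle ∠CWX = 75°.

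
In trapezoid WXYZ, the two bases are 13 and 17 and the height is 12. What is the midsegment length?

The midsegment (median) of a trapezoid connects the midpoints of the non-parallel sides.
Its length is the average of the two bases: (13 + 17) / 2 = 15.

15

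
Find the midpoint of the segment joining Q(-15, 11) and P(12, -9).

M = ((x₁ + x₂)/2, (y₁ + y₂)/2)
= ((-15 + 12)/2, (11 + -9)/2)
= (-3/2, 2/2) = (-3/2, 1)

(-3/2, 1)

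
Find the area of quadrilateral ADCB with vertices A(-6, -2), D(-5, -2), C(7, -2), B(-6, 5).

The Shoelace formula works by pairing each vertex with the next (cycling back to the first).
For each pair, compute x_i*y_(i+1) - x_(i+1)*y_i:
  (-6*-2 - -5*-2) = 2
  (-5*-2 - 7*-2) = 24
  (7*5 - -6*-2) = 23
  (-6*-2 - -6*5) = 42
Taking half the absolute value of the total: Area = (1/2)(91) = 91/2.

91/2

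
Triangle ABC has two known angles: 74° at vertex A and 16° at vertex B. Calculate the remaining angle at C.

Let angle C = x. Then 74 + 16 + x = 180.
x = 180 - 90 = 90 degrees.

90 degrees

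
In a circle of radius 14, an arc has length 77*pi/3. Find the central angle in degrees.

The full circumference is 2πr = 28*pi.
The arc is 77*pi/3 / 28*pi = 11/12 of the full circle.
So the central angle = 11/12 × 360° = 330°.

330°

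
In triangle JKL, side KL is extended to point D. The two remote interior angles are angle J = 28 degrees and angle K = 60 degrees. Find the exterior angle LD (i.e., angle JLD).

The interior angle at L is 180 - 28 - 60 = 92 degrees.
The exterior angle and interior angle at L are supplementary:
Exterior angle = 180 - 92 = 88 degrees.

88 degrees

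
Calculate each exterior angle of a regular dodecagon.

Each exterior angle of a regular n-gon is 360 / n.
For n = 12: 360 / 12 = 30 degrees.

30 degrees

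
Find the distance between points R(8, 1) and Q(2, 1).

The horizontal distance is |2 - 8| = 6 and the vertical distance is |1 - 1| = 0.
By the Pythagorean theorem, d = sqrt(6^2 + 0^2) = sqrt(36) = 6.

6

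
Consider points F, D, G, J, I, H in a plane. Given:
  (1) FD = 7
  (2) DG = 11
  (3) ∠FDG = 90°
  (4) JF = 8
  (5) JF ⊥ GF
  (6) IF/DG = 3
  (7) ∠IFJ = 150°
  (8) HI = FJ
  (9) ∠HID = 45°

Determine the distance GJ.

Step 1: By the law of cosines on triangle FDG: FG² = 7² + 11² − 2·7·11·cos(90°) = 170, so FG = √170.
Step 2: By the law of cosines on triangle GFJ: GJ² = √170² + 8² − 2·√170·8·cos(90°) = 234, so GJ = 3·√26.

Therefore, the length of GJ = 3·√26.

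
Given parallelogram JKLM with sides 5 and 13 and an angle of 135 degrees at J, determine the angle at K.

Opposite sides of a parallelogram are parallel, so consecutive angles form co-interior angles on a transversal.
Co-interior angles sum to 180°, giving angle K = 180 - 135 = 45 degrees.

45 degrees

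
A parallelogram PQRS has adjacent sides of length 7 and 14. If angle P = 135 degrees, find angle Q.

In a parallelogram, consecutive angles are supplementary (sum to 180°).
angle Q = 180 - angle P
angle Q = 180 - 135
angle Q = 45 degrees

45 degrees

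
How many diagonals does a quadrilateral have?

Each of the 4 vertices connects to 1 non-adjacent vertices via diagonals.
Total connections = 4 × 1 = 4, but each diagonal is counted twice.
Number of diagonals = 4 / 2 = 2.

2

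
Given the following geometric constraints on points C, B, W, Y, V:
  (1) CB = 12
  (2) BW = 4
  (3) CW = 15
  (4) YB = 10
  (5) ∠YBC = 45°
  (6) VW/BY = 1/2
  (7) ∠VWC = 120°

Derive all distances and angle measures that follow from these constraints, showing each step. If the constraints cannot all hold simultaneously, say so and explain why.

The constraints are consistent.

From the given relations:
  VW = 1/2·BY = 1/2·10 = 5

Step 1: From CB = 12, BY = 10, and ∠CBY = 45°, by the law of cosines:
  CY² = CB² + BY² - 2·CB·BY·cos(45°) = 144 + 100 - 169.7 = 74.29
  CY ≈ 8.62

Step 2: From CW = 15, WV = 5, and ∠CWV = 120°, by the law of cosines:
  CV² = CW² + WV² - 2·CW·WV·cos(120°) = 225 + 25 + 75 = 325
  CV = 5·√13

Step 3: From CB = 12, CW = 15, BW = 4, by the inverse law of cosines:
  cos(∠BCW) = (CB² + CW² - BW²) / (2·CB·CW)
  ∠BCW = 11.32°

Step 4: From BC = 12, BW = 4, CW = 15, by the inverse law of cosines:
  cos(∠CBW) = (BC² + BW² - CW²) / (2·BC·BW)
  ∠CBW = 132.62°

Step 5: From WB = 4, WC = 15, BC = 12, by the inverse law of cosines:
  cos(∠BWC) = (WB² + WC² - BC²) / (2·WB·WC)
  ∠BWC = 36.07°

Step 6: From CB = 12, CY = 8.62, BY = 10, by the inverse law of cosines:
  cos(∠BCY) = (CB² + CY² - BY²) / (2·CB·CY)
  ∠BCY = 55.12°

Step 7: From CV = 5·√13, CW = 15, VW = 5, by the inverse law of cosines:
  cos(∠VCW) = (CV² + CW² - VW²) / (2·CV·CW)
  ∠VCW = 13.9°

Step 8: From YB = 10, YC = 8.62, BC = 12, by the inverse law of cosines:
  cos(∠BYC) = (YB² + YC² - BC²) / (2·YB·YC)
  ∠BYC = 79.88°

Step 9: From VC = 5·√13, VW = 5, CW = 15, by the inverse law of cosines:
  cos(∠CVW) = (VC² + VW² - CW²) / (2·VC·VW)
  ∠CVW = 46.1°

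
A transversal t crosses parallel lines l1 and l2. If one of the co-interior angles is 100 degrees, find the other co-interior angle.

Co-interior angles (same-side interior) formed by parallel lines and a transversal are supplementary (sum to 180 degrees).
The given angle is 100 degrees.
The co-interior angle = 180 - 100 = 80 degrees.

80 degrees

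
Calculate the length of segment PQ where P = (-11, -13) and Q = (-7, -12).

d = sqrt((4)^2 + (1)^2) = sqrt(17)

sqrt(17)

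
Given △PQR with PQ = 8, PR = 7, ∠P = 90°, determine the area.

Area = (1/2) * PQ * PR * sin(P)
Area = (1/2) * 8 * 7 * sin(90°)
Area = (1/2) * 8 * 7 * 1
Area = 28

28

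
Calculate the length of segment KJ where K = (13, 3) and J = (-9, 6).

d = sqrt((-9 - 13)^2 + (6 - 3)^2)
d = sqrt(-22^2 + 3^2)
d = sqrt(484 + 9)
d = sqrt(493)

sqrt(493)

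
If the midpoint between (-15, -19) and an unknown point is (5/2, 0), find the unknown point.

Using the midpoint formula: M = ((x1 + x2)/2, (y1 + y2)/2)
We know M = (5/2, 0) and Q = (-15, -19)
For x: 5/2 = (-15 + x2)/2, so x2 = 2*5/2 - -15 = 20
For y: 0 = (-19 + y2)/2, so y2 = 2*0 - -19 = 19
R = (20, 19)

(20, 19)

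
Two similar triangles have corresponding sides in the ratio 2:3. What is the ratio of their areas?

Area scales with the square of linear dimensions. If every length is multiplied by 2/3, then the area is multiplied by (2/3)^2 = 4/9.
The area ratio is 4:9.

4:9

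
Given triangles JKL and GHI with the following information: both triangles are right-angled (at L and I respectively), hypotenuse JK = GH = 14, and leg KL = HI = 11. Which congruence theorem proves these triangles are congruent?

The given information matches HL: The hypotenuse and one leg of two right triangles are equal (Hypotenuse-Leg).

HL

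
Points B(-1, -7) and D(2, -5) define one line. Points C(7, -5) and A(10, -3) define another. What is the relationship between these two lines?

Slope of line 1: m1 = (-5 - -7)/(2 - -1) = 2/3 = 2/3
Slope of line 2: m2 = (-3 - -5)/(10 - 7) = 2/3 = 2/3
Since m1 = m2 = 2/3, the lines are parallel.

Parallel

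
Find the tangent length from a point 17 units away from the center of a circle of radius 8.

The tangent, radius, and line from the external point to the center form a right triangle.
The right angle is where the tangent meets the radius.
By the Pythagorean theorem: tangent² + 8² = 17²
tangent² = 289 - 64 = 225
tangent = 15

15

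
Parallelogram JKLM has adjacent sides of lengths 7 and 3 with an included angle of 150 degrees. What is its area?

The area of a parallelogram equals the product of two adjacent sides times the sine of the included angle.
This is because the height equals 3 * sin(150°) = 3/2.
Area = 7 * 3/2 = 21/2

21/2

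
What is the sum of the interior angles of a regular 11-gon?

The sum of interior angles of an n-sided polygon is (n - 2) * 180.
For n = 11: (11 - 2) * 180 = 9 * 180 = 1620 degrees.

1620 degrees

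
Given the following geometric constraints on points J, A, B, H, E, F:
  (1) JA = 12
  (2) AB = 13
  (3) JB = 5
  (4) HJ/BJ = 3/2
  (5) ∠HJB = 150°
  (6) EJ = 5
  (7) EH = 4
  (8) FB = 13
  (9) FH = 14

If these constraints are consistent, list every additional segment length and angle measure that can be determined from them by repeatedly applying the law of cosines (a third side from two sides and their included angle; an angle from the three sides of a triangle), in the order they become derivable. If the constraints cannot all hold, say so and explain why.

The constraints are consistent. Derivable facts, in order:
After 1 step:
- BH ≈ 12.09
- ∠ABJ = 67.38°
- ∠AJB = 90°
- ∠BAJ = 22.62°
- ∠EHJ = 38.05°
- ∠EJH = 29.54°
- ∠HEJ = 112.41°
After 2 steps:
- ∠BFH = 53.05°
- ∠BHF = 59.23°
- ∠BHJ = 11.93°
- ∠FBH = 67.72°
- ∠HBJ = 18.07°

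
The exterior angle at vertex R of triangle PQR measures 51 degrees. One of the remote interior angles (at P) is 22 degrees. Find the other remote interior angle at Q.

The exterior angle theorem states that an exterior angle equals the sum of the two non-adjacent interior angles.
So 51 = 22 + angle Q, which gives angle Q = 51 - 22 = 29 degrees.

29 degrees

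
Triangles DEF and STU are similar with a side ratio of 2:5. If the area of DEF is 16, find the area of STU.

The ratio of areas of similar triangles = (side ratio)^2.
Side ratio = 2:5, so area ratio = 4:25.
Area of STU / Area of DEF = 25/4
Area of STU = 16 * 25/4 = 100

100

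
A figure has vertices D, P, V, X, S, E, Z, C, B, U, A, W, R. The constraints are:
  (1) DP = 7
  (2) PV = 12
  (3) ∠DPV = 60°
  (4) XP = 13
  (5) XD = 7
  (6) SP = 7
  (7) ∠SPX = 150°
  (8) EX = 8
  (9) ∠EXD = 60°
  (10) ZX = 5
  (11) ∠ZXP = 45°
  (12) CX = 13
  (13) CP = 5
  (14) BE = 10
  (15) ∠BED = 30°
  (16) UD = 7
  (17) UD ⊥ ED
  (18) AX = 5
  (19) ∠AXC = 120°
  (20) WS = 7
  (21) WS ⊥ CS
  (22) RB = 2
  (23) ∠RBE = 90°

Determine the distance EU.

Step 1: By the law of cosines on triangle EXD: ED² = 8² + 7² − 2·8·7·cos(60°) = 57, so ED = √57.
Step 2: By the law of cosines on triangle EDU: EU² = √57² + 7² − 2·√57·7·cos(90°) = 106, so EU = √106.

Therefore, the length of EU = √106.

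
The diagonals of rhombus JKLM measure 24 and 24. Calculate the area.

Area of a rhombus = (d1 * d2) / 2
Area = (24 * 24) / 2
Area = 576 / 2
Area = 288

288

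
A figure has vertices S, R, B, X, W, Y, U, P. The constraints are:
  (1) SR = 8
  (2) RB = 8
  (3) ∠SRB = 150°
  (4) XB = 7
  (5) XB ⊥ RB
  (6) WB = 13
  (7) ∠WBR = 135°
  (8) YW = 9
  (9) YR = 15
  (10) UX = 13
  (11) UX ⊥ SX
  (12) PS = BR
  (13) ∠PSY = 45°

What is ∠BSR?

Step 1: By the law of cosines on triangle SRB: SB² = 8² + 8² − 2·8·8·cos(150°) = 238.85, so SB ≈ 15.45.
Step 2: By the inverse law of cosines on triangle BSR: cos(∠BSR) = (15.45² + 8² − 8²) / (2·15.45·8) = 238.85/247.28 = 0.9659, so ∠BSR = 15°.

Therefore, the measure of angle ∠BSR = 15°.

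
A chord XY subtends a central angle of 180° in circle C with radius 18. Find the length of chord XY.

Chord = 2(18) sin(90°) = 36

36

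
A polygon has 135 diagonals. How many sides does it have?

Using d = n(n - 3)/2, we solve 135 = n(n - 3)/2.
So n(n - 3) = 270.
Testing n = 18: 18 * 15 = 270 = 270. Correct.
The polygon has 18 sides.

18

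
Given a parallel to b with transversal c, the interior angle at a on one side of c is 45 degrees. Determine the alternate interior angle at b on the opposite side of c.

Alternate interior angles formed by parallel lines and a transversal are equal.
The given angle is 45 degrees.
The alternate interior angle = 45 degrees.

45 degrees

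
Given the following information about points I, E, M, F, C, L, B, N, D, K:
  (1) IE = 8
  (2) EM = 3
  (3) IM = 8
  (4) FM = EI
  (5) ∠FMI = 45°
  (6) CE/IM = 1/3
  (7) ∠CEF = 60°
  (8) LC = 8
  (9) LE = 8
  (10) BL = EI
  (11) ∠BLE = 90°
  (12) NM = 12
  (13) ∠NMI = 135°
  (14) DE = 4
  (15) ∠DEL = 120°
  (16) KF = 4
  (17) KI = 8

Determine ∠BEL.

From the given relations: BL = EI = 8.
Step 1: By the law of cosines on triangle ELB: EB² = 8² + 8² − 2·8·8·cos(90°) = 128, so EB = 8·√2.
Step 2: By the inverse law of cosines on triangle BEL: cos(∠BEL) = ((8·√2)² + 8² − 8²) / (2·8·√2·8) = 128/181.02 = 0.7071, so ∠BEL = 45°.

Therefore, the measure of angle ∠BEL = 45°.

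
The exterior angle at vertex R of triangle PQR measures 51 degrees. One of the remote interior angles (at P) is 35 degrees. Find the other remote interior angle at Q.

The exterior angle theorem states that an exterior angle equals the sum of the two non-adjacent interior angles.
So 51 = 35 + angle Q, which gives angle Q = 51 - 35 = 16 degrees.

16 degrees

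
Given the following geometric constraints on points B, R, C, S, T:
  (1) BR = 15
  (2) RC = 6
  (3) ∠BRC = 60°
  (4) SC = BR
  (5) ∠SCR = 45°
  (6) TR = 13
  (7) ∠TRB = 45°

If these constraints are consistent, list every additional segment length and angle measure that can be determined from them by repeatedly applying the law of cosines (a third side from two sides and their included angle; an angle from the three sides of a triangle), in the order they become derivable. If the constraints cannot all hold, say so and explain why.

The constraints are consistent. Derivable facts, in order:
After 1 step:
- BC = 3·√19
- BT ≈ 10.87
- RS ≈ 11.56
After 2 steps:
- ∠BCR = 96.59°
- ∠BTR = 77.28°
- ∠CBR = 23.41°
- ∠CRS = 113.48°
- ∠CSR = 21.52°
- ∠RBT = 57.72°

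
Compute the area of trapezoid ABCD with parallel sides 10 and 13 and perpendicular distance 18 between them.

Area of a trapezoid = (base1 + base2) * height / 2
Area = (10 + 13) * 18 / 2
Area = 23 * 18 / 2
Area = 414 / 2
Area = 207

207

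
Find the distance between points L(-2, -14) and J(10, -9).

The horizontal distance is |10 - -2| = 12 and the vertical distance is |-9 - -14| = 5.
By the Pythagorean theorem, d = sqrt(12^2 + 5^2) = sqrt(169) = 13.

13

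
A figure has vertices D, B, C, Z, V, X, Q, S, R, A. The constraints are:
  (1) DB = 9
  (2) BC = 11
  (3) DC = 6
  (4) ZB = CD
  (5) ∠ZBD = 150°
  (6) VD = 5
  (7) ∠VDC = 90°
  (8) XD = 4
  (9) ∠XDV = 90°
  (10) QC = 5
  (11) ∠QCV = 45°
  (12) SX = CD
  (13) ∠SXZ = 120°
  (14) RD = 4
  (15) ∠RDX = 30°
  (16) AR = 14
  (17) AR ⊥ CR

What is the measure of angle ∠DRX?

Step 1: By the law of cosines on triangle RDX: RX² = 4² + 4² − 2·4·4·cos(30°) = 4.29, so RX ≈ 2.07.
Step 2: By the inverse law of cosines on triangle DRX: cos(∠DRX) = (4² + 2.07² − 4²) / (2·4·2.07) = 4.29/16.56 = 0.2588, so ∠DRX = 75°.

Therefore, the measure of angle ∠DRX = 75°.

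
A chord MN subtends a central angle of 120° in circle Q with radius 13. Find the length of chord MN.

Chord = 2(13) sin(60°) = 13*sqrt(3)

13*sqrt(3)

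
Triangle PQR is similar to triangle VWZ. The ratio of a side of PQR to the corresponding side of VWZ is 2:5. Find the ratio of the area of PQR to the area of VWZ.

Area ratio = (side ratio)^2 = (2/5)^2 = 4:25.

4:25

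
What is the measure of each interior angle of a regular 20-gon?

Each interior angle of a regular n-gon is (n - 2) * 180 / n.
For n = 20: (20 - 2) * 180 / 20 = 3240/20 = 162 degrees.

162 degrees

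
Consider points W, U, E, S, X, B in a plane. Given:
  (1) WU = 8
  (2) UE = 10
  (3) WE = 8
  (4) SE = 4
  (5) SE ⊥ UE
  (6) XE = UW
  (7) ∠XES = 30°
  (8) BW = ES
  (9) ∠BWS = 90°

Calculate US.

Step 1: By the law of cosines on triangle UES: US² = 10² + 4² − 2·10·4·cos(90°) = 116, so US = 2·√29.

Therefore, the length of US = 2·√29.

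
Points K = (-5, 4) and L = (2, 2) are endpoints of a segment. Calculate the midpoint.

The midpoint is the average of the coordinates:
x: (-5 + 2)/2 = -3/2
y: (4 + 2)/2 = 3
Midpoint = (-3/2, 3)

(-3/2, 3)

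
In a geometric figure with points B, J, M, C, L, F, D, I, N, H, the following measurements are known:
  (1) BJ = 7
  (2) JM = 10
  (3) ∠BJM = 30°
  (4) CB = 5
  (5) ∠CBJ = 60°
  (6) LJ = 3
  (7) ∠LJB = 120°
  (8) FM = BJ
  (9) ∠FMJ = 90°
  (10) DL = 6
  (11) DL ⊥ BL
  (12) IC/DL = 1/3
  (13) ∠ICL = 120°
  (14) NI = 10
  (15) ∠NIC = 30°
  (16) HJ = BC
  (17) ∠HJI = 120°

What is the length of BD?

Step 1: By the law of cosines on triangle LJB: LB² = 3² + 7² − 2·3·7·cos(120°) = 79, so LB = √79.
Step 2: By the law of cosines on triangle BLD: BD² = √79² + 6² − 2·√79·6·cos(90°) = 115, so BD = √115.

Therefore, the length of BD = √115.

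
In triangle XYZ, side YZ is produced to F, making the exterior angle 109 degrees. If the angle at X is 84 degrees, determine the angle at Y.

The exterior angle theorem states that an exterior angle equals the sum of the two non-adjacent interior angles.
So 109 = 84 + angle Y, which gives angle Y = 109 - 84 = 25 degrees.

25 degrees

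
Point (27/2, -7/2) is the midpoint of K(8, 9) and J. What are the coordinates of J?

Using the midpoint formula: M = ((x1 + x2)/2, (y1 + y2)/2)
We know M = (27/2, -7/2) and K = (8, 9)
For x: 27/2 = (8 + x2)/2, so x2 = 2*27/2 - 8 = 19
For y: -7/2 = (9 + y2)/2, so y2 = 2*-7/2 - 9 = -16
J = (19, -16)

(19, -16)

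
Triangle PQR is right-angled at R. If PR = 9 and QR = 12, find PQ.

In a right triangle, the square of the hypotenuse equals the sum of the squares of the two legs.
The legs are 9 and 12, so the hypotenuse = sqrt(81 + 144) = sqrt(225) = 15.

15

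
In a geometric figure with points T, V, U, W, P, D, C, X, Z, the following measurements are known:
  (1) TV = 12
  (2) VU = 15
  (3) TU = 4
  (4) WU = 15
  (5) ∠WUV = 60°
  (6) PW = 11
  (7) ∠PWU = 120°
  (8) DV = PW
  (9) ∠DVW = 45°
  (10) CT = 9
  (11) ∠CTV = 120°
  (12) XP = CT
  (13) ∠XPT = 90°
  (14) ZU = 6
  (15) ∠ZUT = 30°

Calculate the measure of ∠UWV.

Step 1: By the law of cosines on triangle WUV: WV² = 15² + 15² − 2·15·15·cos(60°) = 225, so WV = 15.
Step 2: By the inverse law of cosines on triangle UWV: cos(∠UWV) = (15² + 15² − 15²) / (2·15·15) = 225/450 = 0.5, so ∠UWV = 60°.

Therefore, the measure of angle ∠UWV = 60°.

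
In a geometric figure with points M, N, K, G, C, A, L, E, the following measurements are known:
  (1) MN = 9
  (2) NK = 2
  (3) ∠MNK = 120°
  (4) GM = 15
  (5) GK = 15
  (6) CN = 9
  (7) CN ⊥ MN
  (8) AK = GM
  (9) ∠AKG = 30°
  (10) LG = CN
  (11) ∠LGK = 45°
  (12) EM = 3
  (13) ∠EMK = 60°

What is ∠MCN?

Step 1: By the law of cosines on triangle CNM: CM² = 9² + 9² − 2·9·9·cos(90°) = 162, so CM = 9·√2.
Step 2: By the inverse law of cosines on triangle MCN: cos(∠MCN) = ((9·√2)² + 9² − 9²) / (2·9·√2·9) = 162/229.1 = 0.7071, so ∠MCN = 45°.

Therefore, the measure of angle ∠MCN = 45°.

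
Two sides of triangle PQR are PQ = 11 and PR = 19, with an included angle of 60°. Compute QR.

Law of cosines: QR^2 = 11^2 + 19^2 - 2(11)(19)cos(60°) = 273, so QR = sqrt(273).

sqrt(273)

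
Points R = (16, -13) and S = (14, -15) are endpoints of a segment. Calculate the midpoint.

The midpoint is the point halfway along the segment.
Move half the horizontal distance: 16 + (14 - 16)/2 = 16 + -2/2 = 15
Move half the vertical distance: -13 + (-15 - -13)/2 = -13 + -2/2 = -14
Midpoint = (15, -14)

(15, -14)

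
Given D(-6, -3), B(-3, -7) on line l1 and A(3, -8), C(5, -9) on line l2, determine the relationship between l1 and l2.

Slope of line 1: m1 = (-7 - -3)/(-3 - -6) = -4/3 = -4/3
Slope of line 2: m2 = (-9 - -8)/(5 - 3) = -1/2 = -1/2
m1 != m2 and m1*m2 = 2/3 != -1. Neither.

Neither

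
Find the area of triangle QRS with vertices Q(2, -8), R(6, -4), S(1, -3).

Shoelace: Area = (1/2)|2(-4--3) + 6(-3--8) + 1(-8--4)| = (1/2)(24) = 12

12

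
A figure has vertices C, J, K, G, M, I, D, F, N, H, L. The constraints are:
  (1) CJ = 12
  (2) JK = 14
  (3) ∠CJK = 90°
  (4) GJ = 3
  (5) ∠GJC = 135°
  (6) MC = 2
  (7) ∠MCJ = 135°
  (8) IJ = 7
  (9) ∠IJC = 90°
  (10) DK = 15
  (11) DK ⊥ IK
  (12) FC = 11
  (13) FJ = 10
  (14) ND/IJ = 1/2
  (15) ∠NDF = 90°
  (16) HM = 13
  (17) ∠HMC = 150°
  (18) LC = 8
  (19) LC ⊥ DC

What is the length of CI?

Step 1: By the law of cosines on triangle CJI: CI² = 12² + 7² − 2·12·7·cos(90°) = 193, so CI = √193.

Therefore, the length of CI = √193.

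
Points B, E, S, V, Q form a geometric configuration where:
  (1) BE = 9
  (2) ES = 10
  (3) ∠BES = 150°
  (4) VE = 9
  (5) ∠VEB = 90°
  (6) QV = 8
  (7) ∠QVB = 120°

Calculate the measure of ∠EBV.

Step 1: By the law of cosines on triangle BEV: BV² = 9² + 9² − 2·9·9·cos(90°) = 162, so BV = 9·√2.
Step 2: By the inverse law of cosines on triangle EBV: cos(∠EBV) = (9² + (9·√2)² − 9²) / (2·9·9·√2) = 162/229.1 = 0.7071, so ∠EBV = 45°.

Therefore, the measure of angle ∠EBV = 45°.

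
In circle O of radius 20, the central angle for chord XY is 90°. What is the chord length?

Drop a perpendicular from the center to the chord, bisecting both the chord and the central angle.
Each half-chord = r sin(θ/2) = 20 sin(45°).
The full chord = 2 × 20 × sin(45°) = 20*sqrt(2).

20*sqrt(2)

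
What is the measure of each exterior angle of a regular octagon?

Each exterior angle of a regular n-gon is 360 / n.
For n = 8: 360 / 8 = 45 degrees.

45 degrees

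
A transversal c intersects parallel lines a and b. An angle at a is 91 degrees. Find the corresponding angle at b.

Corresponding angles are equal: 91 degrees.

91 degrees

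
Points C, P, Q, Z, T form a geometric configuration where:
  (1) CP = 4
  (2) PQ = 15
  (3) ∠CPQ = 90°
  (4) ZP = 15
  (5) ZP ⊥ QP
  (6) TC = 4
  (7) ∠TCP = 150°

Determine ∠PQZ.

Step 1: By the law of cosines on triangle QPZ: QZ² = 15² + 15² − 2·15·15·cos(90°) = 450, so QZ = 15·√2.
Step 2: By the inverse law of cosines on triangle PQZ: cos(∠PQZ) = (15² + (15·√2)² − 15²) / (2·15·15·√2) = 450/636.4 = 0.7071, so ∠PQZ = 45°.

Therefore, the measure of angle ∠PQZ = 45°.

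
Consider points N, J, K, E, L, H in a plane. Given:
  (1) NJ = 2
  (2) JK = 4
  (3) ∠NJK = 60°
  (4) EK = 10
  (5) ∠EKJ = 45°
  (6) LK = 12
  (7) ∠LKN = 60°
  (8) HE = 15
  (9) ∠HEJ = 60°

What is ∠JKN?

Step 1: By the law of cosines on triangle KJN: KN² = 4² + 2² − 2·4·2·cos(60°) = 12, so KN = 2·√3.
Step 2: By the inverse law of cosines on triangle JKN: cos(∠JKN) = (4² + (2·√3)² − 2²) / (2·4·2·√3) = 24/27.71 = 0.866, so ∠JKN = 30°.

Therefore, the measure of angle ∠JKN = 30°.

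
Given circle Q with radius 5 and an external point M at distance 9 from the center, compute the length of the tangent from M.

Let T be the point of tangency. Then QT ⊥ MT (radius ⊥ tangent).
In right triangle QTM: QM² = QT² + MT²
9² = 5² + MT²
MT² = 56, MT = 2*sqrt(14)

2*sqrt(14)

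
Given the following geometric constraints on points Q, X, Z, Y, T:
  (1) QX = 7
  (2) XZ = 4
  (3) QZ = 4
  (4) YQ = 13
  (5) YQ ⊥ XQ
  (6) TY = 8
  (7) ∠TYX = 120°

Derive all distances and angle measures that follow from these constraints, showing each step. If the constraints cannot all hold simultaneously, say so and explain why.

The constraints are consistent.

Step 1: From XQ = 7, QY = 13, and ∠XQY = 90°, by the law of cosines:
  XY² = XQ² + QY² - 2·XQ·QY·cos(90°) = 49 + 169 - 0 = 218
  XY ≈ 14.76

Step 2: From QX = 7, QZ = 4, XZ = 4, by the inverse law of cosines:
  cos(∠XQZ) = (QX² + QZ² - XZ²) / (2·QX·QZ)
  ∠XQZ = 28.96°

Step 3: From XQ = 7, XZ = 4, QZ = 4, by the inverse law of cosines:
  cos(∠QXZ) = (XQ² + XZ² - QZ²) / (2·XQ·XZ)
  ∠QXZ = 28.96°

Step 4: From ZQ = 4, ZX = 4, QX = 7, by the inverse law of cosines:
  cos(∠QZX) = (ZQ² + ZX² - QX²) / (2·ZQ·ZX)
  ∠QZX = 122.09°

Step 5: From XY = 14.76, YT = 8, and ∠XYT = 120°, by the law of cosines:
  XT² = XY² + YT² - 2·XY·YT·cos(120°) = 218 + 64 + 118.1 = 400.1
  XT ≈ 20

Step 6: From XQ = 7, XY = 14.76, QY = 13, by the inverse law of cosines:
  cos(∠QXY) = (XQ² + XY² - QY²) / (2·XQ·XY)
  ∠QXY = 61.7°

Step 7: From YQ = 13, YX = 14.76, QX = 7, by the inverse law of cosines:
  cos(∠QYX) = (YQ² + YX² - QX²) / (2·YQ·YX)
  ∠QYX = 28.3°

Step 8: From XT = 20, XY = 14.76, TY = 8, by the inverse law of cosines:
  cos(∠TXY) = (XT² + XY² - TY²) / (2·XT·XY)
  ∠TXY = 20.26°

Step 9: From TX = 20, TY = 8, XY = 14.76, by the inverse law of cosines:
  cos(∠XTY) = (TX² + TY² - XY²) / (2·TX·TY)
  ∠XTY = 39.74°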